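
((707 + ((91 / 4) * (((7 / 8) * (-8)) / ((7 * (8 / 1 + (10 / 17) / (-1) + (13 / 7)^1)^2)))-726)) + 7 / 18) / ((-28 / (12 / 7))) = 826725889 / 715366092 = 1.16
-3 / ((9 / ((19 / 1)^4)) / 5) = -217201.67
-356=-356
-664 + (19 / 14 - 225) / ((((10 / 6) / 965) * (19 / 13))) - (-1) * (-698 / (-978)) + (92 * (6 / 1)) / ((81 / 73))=-103912631899 / 1170666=-88763.69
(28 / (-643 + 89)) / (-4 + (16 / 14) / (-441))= 21609 / 1711306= 0.01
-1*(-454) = 454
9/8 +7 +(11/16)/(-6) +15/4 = 1129/96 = 11.76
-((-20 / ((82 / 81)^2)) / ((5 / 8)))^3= 144603922678272 / 4750104241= 30442.26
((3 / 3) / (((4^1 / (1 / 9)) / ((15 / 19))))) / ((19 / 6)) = 5 / 722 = 0.01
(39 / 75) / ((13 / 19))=0.76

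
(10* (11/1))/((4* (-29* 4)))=-55/232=-0.24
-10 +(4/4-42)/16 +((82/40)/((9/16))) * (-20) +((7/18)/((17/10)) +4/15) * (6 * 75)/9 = -16505/272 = -60.68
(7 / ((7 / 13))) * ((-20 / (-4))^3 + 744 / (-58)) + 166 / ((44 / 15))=1514.83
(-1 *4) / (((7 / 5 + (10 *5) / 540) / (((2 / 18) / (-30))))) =4 / 403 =0.01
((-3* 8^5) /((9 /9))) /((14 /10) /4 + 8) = -1966080 /167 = -11772.93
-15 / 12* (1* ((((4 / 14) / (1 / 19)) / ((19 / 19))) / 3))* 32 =-1520 / 21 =-72.38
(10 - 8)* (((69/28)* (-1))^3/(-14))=2.14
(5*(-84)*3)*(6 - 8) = 2520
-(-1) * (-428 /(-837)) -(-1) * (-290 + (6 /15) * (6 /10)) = -6052528 /20925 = -289.25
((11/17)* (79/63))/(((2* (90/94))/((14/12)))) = 40843/82620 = 0.49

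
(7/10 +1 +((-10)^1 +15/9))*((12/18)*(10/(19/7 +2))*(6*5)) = -27860/99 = -281.41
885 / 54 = 295 / 18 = 16.39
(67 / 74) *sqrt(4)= 67 / 37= 1.81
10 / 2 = 5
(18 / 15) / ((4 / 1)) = 3 / 10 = 0.30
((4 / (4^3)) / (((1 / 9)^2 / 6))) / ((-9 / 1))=-27 / 8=-3.38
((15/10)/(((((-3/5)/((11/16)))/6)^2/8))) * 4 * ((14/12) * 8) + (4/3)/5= 317629/15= 21175.27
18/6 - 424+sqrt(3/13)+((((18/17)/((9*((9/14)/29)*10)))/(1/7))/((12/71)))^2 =sqrt(39)/13+1309323781/21068100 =62.63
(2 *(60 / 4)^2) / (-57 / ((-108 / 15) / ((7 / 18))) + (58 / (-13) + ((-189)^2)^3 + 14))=1263600 / 127987609773929117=0.00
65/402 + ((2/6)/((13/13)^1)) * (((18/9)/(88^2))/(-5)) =209711/1297120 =0.16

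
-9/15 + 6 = 27/5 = 5.40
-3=-3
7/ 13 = 0.54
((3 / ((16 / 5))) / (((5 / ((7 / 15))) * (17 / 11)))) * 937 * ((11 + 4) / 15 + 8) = 649341 / 1360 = 477.46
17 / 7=2.43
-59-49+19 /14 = -1493 /14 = -106.64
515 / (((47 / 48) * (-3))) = -8240 / 47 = -175.32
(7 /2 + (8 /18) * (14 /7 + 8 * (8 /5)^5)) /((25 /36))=4688054 /78125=60.01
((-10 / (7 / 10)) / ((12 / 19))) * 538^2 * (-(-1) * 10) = -1374859000 / 21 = -65469476.19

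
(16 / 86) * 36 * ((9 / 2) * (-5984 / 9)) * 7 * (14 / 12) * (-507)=82973309.02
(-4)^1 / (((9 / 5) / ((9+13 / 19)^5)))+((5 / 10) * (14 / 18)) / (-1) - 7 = -8436572818127 / 44569782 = -189289.08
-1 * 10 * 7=-70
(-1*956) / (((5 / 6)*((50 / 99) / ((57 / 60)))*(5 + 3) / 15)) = -4046031 / 1000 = -4046.03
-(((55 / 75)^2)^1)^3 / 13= -1771561 / 148078125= -0.01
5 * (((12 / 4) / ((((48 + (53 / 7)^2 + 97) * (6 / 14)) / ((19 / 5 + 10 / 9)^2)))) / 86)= 16752463 / 345304620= 0.05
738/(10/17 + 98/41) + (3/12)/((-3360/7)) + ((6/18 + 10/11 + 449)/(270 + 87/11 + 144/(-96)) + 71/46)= 11658325645621/46456894080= 250.95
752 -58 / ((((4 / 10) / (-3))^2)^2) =-1462109 / 8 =-182763.62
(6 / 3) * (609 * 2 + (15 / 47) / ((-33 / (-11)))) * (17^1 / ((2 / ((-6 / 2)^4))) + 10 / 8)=157955509 / 94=1680377.76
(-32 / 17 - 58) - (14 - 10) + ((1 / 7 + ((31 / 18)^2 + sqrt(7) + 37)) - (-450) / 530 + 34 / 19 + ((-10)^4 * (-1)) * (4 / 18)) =-87100341971 / 38825892 + sqrt(7) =-2240.71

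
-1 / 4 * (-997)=997 / 4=249.25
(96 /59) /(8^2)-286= -33745 /118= -285.97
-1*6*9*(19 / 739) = -1026 / 739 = -1.39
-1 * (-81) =81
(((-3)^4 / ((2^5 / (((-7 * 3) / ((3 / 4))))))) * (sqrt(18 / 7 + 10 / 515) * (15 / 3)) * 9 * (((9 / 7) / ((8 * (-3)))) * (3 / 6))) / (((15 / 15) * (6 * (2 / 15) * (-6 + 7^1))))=54675 * sqrt(336707) / 184576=171.89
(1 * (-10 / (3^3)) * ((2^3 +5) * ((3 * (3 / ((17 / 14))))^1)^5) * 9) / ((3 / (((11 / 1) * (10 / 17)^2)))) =-504598846752000 / 410338673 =-1229713.11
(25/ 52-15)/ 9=-755/ 468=-1.61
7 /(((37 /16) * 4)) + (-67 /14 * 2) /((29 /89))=-214947 /7511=-28.62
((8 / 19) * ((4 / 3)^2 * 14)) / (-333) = -1792 / 56943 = -0.03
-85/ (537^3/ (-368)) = 31280/ 154854153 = 0.00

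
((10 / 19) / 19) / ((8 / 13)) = 65 / 1444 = 0.05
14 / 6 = 7 / 3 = 2.33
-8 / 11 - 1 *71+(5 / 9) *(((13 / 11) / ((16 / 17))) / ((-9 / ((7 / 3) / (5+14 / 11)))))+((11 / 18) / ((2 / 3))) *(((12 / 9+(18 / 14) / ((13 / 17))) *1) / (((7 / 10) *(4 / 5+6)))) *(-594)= -13313132946097 / 31956292368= -416.60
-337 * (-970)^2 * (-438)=138882485400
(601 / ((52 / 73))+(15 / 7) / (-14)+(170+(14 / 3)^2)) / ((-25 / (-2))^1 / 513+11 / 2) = 1353312867 / 7221032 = 187.41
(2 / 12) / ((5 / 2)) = 1 / 15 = 0.07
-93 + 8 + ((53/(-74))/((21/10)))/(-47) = -3103850/36519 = -84.99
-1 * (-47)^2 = -2209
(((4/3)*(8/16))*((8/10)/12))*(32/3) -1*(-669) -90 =78229/135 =579.47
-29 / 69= -0.42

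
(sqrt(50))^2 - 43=7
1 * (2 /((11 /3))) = 6 /11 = 0.55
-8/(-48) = 1/6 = 0.17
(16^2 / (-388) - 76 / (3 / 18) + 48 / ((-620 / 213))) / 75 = -7113812 / 1127625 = -6.31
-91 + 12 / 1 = -79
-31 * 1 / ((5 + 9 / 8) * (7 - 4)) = -248 / 147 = -1.69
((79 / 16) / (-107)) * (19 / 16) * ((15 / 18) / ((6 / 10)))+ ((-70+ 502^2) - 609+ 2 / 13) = 1610925387887 / 6409728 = 251325.08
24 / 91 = 0.26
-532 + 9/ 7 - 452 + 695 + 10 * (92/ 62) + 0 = -59214/ 217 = -272.88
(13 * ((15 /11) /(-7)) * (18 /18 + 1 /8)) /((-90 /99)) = 351 /112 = 3.13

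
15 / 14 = 1.07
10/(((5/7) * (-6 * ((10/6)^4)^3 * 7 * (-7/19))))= 3365793/1708984375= 0.00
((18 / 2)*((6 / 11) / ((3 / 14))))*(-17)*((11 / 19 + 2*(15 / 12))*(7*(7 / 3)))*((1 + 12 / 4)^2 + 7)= -94147326 / 209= -450465.67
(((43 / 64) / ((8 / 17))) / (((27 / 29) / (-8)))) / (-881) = 21199 / 1522368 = 0.01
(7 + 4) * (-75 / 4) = -825 / 4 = -206.25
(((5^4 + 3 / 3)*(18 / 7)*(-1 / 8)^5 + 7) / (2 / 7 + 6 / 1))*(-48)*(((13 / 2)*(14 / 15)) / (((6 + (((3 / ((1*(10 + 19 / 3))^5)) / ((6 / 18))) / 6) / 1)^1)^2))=-2894207608640663323243781 / 323560970699468229066240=-8.94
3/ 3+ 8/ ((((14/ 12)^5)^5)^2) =1804931292867130259105425457373301639598257/ 1798465042647412146620280340569649349251249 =1.00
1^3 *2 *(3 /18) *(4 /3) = 4 /9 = 0.44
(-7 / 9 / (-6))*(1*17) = 119 / 54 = 2.20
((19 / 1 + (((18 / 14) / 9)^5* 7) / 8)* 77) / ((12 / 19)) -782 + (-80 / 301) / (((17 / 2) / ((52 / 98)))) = 12311242417 / 8023456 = 1534.41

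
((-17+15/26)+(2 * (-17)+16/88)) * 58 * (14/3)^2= -81673396/1287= -63460.29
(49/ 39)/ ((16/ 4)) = 0.31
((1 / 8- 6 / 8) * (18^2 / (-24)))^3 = 2460375 / 4096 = 600.68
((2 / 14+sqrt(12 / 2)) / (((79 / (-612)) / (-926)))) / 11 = 566712 / 6083+566712 * sqrt(6) / 869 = 1690.58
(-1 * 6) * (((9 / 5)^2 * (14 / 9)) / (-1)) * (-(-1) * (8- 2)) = 4536 / 25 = 181.44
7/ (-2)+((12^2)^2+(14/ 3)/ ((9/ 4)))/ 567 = 1012693/ 30618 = 33.08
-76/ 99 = -0.77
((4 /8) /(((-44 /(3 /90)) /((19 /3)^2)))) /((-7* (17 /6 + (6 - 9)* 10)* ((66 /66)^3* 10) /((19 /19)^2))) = -0.00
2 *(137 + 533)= 1340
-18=-18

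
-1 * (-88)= 88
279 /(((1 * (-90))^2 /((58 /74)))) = 899 /33300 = 0.03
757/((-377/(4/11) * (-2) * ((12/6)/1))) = 757/4147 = 0.18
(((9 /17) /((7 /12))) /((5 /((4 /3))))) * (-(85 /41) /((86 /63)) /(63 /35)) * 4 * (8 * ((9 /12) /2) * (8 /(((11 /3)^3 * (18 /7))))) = -362880 /2346553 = -0.15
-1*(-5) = 5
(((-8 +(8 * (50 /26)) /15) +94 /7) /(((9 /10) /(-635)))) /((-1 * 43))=11188700 /105651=105.90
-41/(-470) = 41/470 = 0.09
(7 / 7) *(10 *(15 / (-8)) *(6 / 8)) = -225 / 16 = -14.06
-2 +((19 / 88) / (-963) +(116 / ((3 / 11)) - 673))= -249.67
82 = 82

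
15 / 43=0.35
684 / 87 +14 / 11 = 2914 / 319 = 9.13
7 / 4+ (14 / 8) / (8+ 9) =63 / 34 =1.85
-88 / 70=-1.26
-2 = -2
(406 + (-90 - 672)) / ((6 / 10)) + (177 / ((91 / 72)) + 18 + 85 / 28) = -432.25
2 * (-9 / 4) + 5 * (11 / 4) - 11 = -1.75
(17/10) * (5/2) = 17/4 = 4.25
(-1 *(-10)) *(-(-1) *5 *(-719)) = -35950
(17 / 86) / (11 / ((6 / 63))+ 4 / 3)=0.00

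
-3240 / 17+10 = -3070 / 17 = -180.59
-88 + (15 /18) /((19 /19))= -523 /6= -87.17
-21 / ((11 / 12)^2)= -3024 / 121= -24.99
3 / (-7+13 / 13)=-1 / 2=-0.50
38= 38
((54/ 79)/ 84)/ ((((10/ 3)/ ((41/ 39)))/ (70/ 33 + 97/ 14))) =514263/ 22142120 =0.02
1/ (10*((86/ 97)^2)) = 9409/ 73960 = 0.13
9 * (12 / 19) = 108 / 19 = 5.68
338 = 338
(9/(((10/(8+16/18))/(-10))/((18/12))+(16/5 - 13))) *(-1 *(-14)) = -1008/79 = -12.76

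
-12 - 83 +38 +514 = 457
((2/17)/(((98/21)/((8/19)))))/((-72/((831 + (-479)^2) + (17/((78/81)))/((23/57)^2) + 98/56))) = -6337352897/186586764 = -33.96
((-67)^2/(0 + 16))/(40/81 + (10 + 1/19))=6908571/259696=26.60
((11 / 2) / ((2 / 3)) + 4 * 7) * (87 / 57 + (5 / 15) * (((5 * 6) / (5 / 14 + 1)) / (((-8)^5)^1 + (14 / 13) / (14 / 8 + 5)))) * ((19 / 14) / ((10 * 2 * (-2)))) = -2417836633 / 1288169344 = -1.88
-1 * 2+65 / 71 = -77 / 71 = -1.08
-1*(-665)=665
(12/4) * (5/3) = 5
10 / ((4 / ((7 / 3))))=35 / 6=5.83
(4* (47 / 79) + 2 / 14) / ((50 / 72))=3.63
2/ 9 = 0.22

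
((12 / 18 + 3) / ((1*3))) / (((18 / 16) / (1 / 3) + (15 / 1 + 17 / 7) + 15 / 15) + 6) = 616 / 14013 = 0.04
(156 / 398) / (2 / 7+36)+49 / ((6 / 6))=1238650 / 25273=49.01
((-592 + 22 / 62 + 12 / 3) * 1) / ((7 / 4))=-72868 / 217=-335.80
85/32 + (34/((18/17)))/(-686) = 257771/98784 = 2.61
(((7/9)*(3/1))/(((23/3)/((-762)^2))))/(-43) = -4064508/989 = -4109.71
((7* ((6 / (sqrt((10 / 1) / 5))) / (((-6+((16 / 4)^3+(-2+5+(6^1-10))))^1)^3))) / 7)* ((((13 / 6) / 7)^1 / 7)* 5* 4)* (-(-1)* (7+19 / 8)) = 1625* sqrt(2) / 12099276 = 0.00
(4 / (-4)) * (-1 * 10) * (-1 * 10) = -100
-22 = -22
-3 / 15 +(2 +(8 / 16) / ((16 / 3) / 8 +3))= 213 / 110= 1.94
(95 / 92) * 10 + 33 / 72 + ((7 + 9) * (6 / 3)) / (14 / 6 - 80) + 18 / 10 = 7827829 / 643080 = 12.17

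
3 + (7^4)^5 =79792266297612004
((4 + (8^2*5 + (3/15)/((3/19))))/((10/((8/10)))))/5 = 9758/1875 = 5.20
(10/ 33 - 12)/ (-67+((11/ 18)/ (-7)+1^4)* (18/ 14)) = 0.18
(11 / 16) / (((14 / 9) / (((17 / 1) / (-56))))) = -1683 / 12544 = -0.13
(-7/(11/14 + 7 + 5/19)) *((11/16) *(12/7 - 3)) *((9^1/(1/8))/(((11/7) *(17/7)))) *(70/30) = 1231713/36397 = 33.84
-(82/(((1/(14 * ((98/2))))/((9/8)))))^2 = -16019205489/4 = -4004801372.25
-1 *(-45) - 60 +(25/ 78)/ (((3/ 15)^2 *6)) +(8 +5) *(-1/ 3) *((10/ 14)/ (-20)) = -22129/ 1638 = -13.51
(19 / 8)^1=19 / 8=2.38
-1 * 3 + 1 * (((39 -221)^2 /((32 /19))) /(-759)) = -175555 /6072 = -28.91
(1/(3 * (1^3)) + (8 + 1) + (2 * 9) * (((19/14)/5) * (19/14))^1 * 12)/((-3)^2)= 65342/6615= 9.88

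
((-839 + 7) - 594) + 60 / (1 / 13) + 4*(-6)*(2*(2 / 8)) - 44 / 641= -421822 / 641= -658.07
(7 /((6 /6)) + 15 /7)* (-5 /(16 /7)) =-20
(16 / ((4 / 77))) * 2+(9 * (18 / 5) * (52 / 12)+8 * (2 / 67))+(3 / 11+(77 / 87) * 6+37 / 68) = 762.77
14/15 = 0.93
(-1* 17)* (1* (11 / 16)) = -187 / 16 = -11.69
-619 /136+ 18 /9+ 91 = 88.45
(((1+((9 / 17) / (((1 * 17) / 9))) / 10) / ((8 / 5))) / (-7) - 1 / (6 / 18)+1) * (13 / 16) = -880191 / 517888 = -1.70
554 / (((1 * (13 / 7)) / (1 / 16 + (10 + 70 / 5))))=746515 / 104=7178.03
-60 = -60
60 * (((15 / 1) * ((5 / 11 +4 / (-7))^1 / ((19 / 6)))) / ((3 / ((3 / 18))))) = -2700 / 1463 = -1.85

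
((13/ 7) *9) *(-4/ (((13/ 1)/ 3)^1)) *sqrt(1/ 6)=-18 *sqrt(6)/ 7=-6.30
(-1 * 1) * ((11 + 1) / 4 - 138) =135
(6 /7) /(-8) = -3 /28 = -0.11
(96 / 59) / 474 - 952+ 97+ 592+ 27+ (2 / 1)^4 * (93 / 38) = -196.84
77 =77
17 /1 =17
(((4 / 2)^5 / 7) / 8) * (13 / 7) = 52 / 49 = 1.06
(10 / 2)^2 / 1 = 25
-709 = -709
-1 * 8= -8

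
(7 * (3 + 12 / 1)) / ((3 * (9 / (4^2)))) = 62.22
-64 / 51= -1.25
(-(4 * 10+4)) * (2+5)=-308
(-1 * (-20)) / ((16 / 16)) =20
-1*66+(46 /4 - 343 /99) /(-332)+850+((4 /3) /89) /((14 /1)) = 32106618583 /40953528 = 783.98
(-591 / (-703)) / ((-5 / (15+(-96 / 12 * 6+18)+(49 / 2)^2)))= -1383531 / 14060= -98.40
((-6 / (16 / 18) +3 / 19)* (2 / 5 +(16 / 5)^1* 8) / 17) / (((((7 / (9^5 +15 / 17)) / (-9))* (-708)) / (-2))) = 2162.26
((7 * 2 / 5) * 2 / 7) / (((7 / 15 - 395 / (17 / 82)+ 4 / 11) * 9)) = -0.00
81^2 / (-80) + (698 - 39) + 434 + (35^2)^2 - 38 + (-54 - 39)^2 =120819759 / 80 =1510246.99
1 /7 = 0.14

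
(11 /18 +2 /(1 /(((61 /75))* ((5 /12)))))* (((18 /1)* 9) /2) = 104.40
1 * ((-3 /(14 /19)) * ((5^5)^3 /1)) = -1739501953125 /14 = -124250139508.93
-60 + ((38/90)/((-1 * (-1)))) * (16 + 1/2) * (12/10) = -1291/25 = -51.64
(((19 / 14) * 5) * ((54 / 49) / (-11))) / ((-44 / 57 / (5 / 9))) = 81225 / 166012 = 0.49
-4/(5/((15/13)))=-12/13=-0.92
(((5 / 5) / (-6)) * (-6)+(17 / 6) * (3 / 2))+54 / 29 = 825 / 116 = 7.11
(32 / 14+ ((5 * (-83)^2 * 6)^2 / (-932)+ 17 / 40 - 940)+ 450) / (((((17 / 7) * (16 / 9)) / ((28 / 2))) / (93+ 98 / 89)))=-315509832101285325 / 22561856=-13984214423.73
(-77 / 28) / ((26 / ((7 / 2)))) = -77 / 208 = -0.37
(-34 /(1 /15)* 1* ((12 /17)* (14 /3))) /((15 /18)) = -2016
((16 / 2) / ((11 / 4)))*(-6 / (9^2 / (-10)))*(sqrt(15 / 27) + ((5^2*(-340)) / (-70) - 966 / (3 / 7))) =-3184640 / 693 + 640*sqrt(5) / 891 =-4593.83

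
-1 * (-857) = 857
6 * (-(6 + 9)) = -90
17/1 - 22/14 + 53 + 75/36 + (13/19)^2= 2152399/30324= 70.98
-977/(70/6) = -2931/35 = -83.74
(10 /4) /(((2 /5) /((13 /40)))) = 65 /32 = 2.03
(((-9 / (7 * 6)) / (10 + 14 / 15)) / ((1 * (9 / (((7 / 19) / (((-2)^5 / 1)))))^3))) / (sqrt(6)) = 245 * sqrt(6) / 35827858538496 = 0.00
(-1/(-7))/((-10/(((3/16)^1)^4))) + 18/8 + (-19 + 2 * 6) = -21790801/4587520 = -4.75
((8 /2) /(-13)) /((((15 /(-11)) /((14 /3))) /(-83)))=-87.40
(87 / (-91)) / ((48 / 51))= -1479 / 1456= -1.02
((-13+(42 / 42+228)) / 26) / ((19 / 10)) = 1080 / 247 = 4.37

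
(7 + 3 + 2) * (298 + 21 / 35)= 17916 / 5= 3583.20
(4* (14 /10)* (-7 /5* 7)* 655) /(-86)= 89866 /215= 417.98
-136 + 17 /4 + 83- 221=-1079 /4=-269.75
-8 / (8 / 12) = -12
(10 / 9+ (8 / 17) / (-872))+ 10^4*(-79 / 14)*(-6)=39524619647 / 116739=338572.54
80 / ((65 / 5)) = 80 / 13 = 6.15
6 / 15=2 / 5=0.40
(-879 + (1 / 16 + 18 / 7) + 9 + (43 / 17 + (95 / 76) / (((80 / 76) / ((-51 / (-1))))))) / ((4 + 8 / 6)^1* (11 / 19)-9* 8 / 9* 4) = 43643133 / 1568896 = 27.82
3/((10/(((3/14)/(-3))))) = -3/140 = -0.02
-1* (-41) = 41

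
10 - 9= 1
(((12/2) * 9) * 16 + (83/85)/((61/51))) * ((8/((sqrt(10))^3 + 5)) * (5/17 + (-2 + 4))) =-2110152/25925 + 4220304 * sqrt(10)/25925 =433.39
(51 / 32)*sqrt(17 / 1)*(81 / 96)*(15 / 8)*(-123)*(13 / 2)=-33027345*sqrt(17) / 16384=-8311.48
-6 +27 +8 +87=116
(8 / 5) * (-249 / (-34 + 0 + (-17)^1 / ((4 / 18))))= 3984 / 1105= 3.61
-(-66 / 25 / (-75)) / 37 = -22 / 23125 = -0.00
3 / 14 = 0.21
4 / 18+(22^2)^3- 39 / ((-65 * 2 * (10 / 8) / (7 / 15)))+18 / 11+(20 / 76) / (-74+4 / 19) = 1967113023551297 / 17349750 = 113379905.97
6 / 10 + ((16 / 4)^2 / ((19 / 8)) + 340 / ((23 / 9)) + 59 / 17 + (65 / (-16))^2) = 1524833177 / 9509120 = 160.35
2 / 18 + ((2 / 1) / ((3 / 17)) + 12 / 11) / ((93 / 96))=12.94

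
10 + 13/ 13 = 11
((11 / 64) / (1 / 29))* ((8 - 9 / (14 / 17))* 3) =-39237 / 896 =-43.79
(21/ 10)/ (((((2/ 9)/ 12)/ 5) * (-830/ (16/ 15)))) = -1512/ 2075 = -0.73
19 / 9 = 2.11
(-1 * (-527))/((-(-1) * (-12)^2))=527/144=3.66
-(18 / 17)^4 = -1.26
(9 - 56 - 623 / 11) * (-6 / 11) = 6840 / 121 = 56.53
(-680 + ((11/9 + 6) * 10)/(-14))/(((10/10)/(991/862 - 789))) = 29314516955/54306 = 539802.54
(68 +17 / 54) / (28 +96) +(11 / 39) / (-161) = 0.55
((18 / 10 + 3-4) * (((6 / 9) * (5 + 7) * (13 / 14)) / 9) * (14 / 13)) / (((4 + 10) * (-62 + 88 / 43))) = -0.00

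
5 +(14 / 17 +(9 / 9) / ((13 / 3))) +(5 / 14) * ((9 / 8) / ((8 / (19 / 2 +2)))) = 2626431 / 396032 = 6.63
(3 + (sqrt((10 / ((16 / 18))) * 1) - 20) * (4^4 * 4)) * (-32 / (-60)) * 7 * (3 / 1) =-1146712 / 5 + 86016 * sqrt(5) / 5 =-190874.88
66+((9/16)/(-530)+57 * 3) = 2009751/8480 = 237.00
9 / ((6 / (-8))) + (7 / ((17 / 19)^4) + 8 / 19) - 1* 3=-5802624 / 1586899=-3.66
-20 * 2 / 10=-4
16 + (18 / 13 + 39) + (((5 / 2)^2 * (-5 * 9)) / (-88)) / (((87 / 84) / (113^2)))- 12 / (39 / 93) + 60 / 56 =9157282349 / 232232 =39431.61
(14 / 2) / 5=7 / 5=1.40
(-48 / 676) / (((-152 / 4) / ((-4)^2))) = 0.03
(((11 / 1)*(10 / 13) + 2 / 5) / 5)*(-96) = -170.14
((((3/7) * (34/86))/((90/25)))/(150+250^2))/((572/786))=2227/2157315160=0.00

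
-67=-67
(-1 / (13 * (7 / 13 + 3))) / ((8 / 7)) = -7 / 368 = -0.02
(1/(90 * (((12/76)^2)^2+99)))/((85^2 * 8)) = 130321/67115475720000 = 0.00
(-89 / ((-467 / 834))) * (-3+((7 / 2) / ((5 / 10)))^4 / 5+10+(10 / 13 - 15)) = 2281929918 / 30355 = 75174.76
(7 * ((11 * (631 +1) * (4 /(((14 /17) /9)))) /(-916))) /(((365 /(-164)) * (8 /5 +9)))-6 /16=695100333 /7088008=98.07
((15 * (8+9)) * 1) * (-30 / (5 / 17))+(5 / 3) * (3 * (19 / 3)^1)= -77935 / 3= -25978.33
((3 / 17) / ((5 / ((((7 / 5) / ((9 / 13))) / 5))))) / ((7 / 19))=247 / 6375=0.04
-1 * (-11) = 11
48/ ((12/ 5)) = 20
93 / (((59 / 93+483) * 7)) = 0.03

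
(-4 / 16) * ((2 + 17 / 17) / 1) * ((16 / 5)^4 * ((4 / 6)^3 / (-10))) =65536 / 28125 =2.33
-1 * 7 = -7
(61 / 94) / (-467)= -61 / 43898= -0.00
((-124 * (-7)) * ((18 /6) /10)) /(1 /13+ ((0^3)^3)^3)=16926 /5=3385.20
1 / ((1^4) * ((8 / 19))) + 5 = 59 / 8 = 7.38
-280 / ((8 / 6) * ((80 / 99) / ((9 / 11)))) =-1701 / 8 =-212.62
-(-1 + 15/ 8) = -7/ 8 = -0.88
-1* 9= -9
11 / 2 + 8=27 / 2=13.50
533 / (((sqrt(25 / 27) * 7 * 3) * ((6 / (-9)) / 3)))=-4797 * sqrt(3) / 70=-118.69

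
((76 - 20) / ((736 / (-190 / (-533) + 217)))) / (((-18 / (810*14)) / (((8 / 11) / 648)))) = -411355 / 35178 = -11.69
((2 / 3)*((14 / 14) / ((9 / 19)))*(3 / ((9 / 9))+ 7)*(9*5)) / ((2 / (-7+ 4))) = -950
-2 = -2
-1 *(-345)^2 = -119025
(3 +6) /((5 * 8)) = 9 /40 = 0.22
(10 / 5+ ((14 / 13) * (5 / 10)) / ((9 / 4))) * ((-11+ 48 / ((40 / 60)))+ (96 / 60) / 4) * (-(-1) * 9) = 80434 / 65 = 1237.45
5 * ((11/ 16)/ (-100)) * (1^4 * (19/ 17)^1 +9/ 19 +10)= -1287/ 3230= -0.40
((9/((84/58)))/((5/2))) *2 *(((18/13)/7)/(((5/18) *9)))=6264/15925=0.39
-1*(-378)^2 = -142884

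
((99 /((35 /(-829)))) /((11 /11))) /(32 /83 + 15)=-6811893 /44695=-152.41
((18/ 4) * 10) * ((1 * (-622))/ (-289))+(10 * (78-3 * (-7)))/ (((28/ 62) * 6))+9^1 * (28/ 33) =20910909/ 44506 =469.84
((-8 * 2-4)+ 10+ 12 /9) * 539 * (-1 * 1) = 14014 /3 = 4671.33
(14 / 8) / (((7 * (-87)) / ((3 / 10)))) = -0.00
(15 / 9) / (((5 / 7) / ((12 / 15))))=1.87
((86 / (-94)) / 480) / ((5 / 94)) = -0.04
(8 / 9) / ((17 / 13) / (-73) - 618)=-7592 / 5278491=-0.00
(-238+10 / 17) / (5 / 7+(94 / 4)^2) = -113008 / 263211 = -0.43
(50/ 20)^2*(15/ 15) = 25/ 4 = 6.25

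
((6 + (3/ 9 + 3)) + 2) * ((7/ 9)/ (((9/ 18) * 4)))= 119/ 27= 4.41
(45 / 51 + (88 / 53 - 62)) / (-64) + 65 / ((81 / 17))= 68057971 / 4670784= 14.57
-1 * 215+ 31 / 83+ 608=32650 / 83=393.37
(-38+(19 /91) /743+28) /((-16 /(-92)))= -15550553 /270452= -57.50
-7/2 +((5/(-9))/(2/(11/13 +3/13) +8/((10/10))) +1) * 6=895/414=2.16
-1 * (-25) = 25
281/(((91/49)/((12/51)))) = 7868/221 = 35.60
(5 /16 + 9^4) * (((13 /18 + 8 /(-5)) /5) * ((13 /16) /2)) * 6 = -2807.69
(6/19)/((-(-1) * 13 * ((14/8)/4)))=96/1729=0.06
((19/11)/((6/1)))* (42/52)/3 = 133/1716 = 0.08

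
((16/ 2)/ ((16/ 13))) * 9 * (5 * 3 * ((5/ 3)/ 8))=2925/ 16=182.81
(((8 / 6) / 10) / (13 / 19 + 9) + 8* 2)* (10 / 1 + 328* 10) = 7270571 / 138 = 52685.30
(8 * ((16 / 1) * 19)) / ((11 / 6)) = 14592 / 11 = 1326.55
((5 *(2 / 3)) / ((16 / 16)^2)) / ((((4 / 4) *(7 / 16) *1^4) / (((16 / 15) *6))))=1024 / 21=48.76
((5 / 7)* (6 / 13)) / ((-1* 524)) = -15 / 23842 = -0.00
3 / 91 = 0.03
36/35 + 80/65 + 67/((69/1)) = 101417/31395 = 3.23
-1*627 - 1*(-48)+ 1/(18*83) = -579.00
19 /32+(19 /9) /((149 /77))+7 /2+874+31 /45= 20976187 /23840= 879.87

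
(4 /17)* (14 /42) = 4 /51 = 0.08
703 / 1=703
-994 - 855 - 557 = -2406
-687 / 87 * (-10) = 2290 / 29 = 78.97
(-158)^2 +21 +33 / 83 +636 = 2126576 / 83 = 25621.40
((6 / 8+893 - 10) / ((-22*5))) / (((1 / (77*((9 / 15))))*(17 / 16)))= -29694 / 85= -349.34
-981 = -981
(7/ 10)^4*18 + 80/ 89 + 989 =442428201/ 445000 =994.22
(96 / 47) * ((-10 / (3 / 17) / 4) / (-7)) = 4.13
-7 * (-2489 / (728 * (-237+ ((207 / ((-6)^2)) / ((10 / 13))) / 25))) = -311125 / 3077113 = -0.10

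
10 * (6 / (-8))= -15 / 2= -7.50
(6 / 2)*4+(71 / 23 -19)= -90 / 23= -3.91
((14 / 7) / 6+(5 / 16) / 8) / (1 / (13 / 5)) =1859 / 1920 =0.97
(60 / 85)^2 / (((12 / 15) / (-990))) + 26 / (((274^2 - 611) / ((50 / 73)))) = -193737004660 / 314197621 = -616.61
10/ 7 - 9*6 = -368/ 7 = -52.57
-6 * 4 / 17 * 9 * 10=-2160 / 17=-127.06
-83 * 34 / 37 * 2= -5644 / 37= -152.54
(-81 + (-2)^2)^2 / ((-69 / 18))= -35574 / 23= -1546.70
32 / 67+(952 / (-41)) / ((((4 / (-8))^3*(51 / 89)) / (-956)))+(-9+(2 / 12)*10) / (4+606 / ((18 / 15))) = -1299923661106 / 4194669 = -309898.98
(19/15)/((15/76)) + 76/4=5719/225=25.42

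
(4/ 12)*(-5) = -5/ 3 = -1.67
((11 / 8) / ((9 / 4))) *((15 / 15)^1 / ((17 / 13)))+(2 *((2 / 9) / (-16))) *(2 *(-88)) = 1639 / 306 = 5.36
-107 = -107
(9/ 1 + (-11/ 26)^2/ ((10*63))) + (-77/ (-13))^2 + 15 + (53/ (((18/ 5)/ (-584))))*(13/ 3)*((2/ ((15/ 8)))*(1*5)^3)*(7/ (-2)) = 66641739580889/ 3832920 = 17386676.37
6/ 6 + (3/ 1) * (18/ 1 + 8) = 79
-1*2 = -2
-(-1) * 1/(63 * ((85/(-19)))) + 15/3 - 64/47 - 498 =-124424318/251685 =-494.37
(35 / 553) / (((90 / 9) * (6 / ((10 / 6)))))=5 / 2844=0.00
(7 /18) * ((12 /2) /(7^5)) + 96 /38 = 345763 /136857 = 2.53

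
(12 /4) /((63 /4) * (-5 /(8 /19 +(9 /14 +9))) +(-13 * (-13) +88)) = 16062 /1334083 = 0.01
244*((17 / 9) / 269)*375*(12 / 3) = 2074000 / 807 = 2570.01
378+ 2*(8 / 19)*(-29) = 6718 / 19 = 353.58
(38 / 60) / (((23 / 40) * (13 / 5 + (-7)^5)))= -190 / 2898759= -0.00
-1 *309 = -309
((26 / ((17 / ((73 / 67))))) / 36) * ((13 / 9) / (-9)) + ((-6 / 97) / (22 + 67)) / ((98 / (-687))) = -0.00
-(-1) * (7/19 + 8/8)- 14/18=101/171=0.59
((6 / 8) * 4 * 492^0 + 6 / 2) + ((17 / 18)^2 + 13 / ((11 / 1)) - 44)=-128041 / 3564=-35.93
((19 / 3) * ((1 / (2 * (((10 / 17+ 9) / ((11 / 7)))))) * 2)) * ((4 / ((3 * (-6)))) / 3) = -7106 / 92421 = -0.08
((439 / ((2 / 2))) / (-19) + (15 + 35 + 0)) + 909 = 17782 / 19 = 935.89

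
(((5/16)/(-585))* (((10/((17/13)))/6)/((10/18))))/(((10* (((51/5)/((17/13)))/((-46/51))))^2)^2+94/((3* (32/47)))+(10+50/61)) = -17070301/779039659970104829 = -0.00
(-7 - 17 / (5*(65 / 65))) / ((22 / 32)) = -832 / 55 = -15.13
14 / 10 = 7 / 5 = 1.40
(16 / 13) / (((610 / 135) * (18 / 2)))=0.03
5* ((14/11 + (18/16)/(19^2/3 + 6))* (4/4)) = 213725/33352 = 6.41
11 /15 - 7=-94 /15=-6.27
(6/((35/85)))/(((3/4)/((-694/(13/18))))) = -1698912/91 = -18669.36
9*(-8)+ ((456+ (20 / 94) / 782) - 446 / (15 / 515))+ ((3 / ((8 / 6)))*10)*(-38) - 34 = -872043766 / 55131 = -15817.67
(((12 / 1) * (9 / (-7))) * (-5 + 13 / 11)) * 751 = 44240.73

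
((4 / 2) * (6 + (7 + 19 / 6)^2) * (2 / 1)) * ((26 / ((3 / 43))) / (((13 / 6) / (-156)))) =-35212528 / 3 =-11737509.33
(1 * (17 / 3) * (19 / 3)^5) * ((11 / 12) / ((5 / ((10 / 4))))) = 463030513 / 17496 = 26464.94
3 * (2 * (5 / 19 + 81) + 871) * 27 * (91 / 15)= 48248109 / 95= 507874.83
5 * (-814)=-4070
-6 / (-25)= 6 / 25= 0.24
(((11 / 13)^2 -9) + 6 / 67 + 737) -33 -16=7697438 / 11323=679.81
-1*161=-161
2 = 2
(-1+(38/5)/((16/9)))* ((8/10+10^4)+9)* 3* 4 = 19669257/50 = 393385.14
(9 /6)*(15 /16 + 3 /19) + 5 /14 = 8513 /4256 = 2.00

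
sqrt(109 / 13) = sqrt(1417) / 13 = 2.90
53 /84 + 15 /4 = 92 /21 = 4.38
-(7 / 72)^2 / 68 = -49 / 352512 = -0.00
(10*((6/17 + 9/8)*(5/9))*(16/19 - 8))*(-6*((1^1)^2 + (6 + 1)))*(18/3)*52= 16723200/19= 880168.42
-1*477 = -477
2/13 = 0.15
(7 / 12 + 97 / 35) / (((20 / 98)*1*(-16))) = -9863 / 9600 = -1.03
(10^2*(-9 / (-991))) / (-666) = -50 / 36667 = -0.00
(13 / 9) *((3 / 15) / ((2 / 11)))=143 / 90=1.59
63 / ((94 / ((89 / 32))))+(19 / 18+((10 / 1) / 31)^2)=78663679 / 26016192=3.02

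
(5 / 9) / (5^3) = 1 / 225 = 0.00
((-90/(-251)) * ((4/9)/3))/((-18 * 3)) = -20/20331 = -0.00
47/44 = 1.07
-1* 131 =-131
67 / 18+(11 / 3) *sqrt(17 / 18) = 11 *sqrt(34) / 18+67 / 18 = 7.29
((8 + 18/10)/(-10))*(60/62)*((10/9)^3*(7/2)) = -34300/7533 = -4.55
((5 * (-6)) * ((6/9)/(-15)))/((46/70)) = 140/69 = 2.03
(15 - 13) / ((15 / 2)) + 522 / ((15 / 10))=5224 / 15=348.27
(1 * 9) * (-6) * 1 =-54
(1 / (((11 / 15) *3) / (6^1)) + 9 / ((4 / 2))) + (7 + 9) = 511 / 22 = 23.23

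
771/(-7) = -771/7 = -110.14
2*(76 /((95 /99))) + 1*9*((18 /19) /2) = 15453 /95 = 162.66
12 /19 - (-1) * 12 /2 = 126 /19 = 6.63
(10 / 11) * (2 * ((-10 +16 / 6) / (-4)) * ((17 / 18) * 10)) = 31.48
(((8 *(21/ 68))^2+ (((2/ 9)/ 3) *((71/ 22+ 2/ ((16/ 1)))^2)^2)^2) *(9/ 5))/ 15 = 11.23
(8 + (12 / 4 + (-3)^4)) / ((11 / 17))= 1564 / 11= 142.18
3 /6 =1 /2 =0.50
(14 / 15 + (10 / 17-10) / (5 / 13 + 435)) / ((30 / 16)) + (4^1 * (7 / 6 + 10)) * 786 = 35108.49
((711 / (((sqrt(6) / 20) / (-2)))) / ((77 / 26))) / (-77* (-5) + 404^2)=-123240* sqrt(6) / 12597277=-0.02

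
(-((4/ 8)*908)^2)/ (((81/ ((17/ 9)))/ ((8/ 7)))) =-28031776/ 5103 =-5493.20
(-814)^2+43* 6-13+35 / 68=45073223 / 68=662841.51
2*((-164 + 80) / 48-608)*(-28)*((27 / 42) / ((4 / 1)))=21951 / 4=5487.75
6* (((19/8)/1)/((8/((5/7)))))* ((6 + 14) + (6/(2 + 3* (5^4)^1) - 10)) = 668895/52556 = 12.73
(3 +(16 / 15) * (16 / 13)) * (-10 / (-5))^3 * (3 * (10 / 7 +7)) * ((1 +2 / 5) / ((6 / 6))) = 396952 / 325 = 1221.39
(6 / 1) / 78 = 1 / 13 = 0.08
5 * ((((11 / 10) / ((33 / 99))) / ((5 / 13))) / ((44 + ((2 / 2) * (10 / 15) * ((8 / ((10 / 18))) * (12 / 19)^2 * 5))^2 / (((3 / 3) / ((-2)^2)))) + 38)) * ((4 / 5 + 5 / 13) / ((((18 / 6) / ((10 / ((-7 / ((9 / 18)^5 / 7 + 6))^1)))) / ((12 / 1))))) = -12725454687 / 11300200688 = -1.13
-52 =-52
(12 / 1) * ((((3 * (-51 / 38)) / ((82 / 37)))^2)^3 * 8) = 98737058301010447463883 / 28604523374039209088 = 3451.80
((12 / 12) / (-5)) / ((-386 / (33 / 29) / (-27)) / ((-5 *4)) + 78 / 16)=-7128 / 151357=-0.05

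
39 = 39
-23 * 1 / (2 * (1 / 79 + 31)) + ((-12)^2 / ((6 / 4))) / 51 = 1.51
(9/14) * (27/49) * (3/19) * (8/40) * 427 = 44469/9310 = 4.78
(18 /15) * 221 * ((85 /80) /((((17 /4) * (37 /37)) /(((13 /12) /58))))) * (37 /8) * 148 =3933137 /4640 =847.66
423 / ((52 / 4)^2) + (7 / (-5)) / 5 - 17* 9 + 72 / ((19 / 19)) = -332833 / 4225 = -78.78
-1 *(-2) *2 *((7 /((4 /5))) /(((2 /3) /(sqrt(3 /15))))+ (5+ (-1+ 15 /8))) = 21 *sqrt(5) /2+ 47 /2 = 46.98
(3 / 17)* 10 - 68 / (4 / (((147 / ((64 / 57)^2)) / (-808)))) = 237314307 / 56262656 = 4.22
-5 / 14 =-0.36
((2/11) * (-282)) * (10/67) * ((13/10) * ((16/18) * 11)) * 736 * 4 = -57561088/201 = -286373.57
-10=-10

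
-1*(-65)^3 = 274625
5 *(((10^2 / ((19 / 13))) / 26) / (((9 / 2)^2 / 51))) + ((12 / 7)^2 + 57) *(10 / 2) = 8366405 / 25137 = 332.83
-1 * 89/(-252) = 89/252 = 0.35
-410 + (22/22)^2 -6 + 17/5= -2058/5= -411.60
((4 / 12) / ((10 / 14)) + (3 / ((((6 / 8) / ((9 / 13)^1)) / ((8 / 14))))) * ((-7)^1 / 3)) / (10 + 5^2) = -629 / 6825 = -0.09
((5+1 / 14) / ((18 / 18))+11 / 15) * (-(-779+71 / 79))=2497731 / 553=4516.69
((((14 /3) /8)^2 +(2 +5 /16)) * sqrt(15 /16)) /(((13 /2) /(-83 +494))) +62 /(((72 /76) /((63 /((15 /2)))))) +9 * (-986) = -124864 /15 +26167 * sqrt(15) /624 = -8161.86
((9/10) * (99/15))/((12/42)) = 2079/100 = 20.79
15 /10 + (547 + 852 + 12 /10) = 14017 /10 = 1401.70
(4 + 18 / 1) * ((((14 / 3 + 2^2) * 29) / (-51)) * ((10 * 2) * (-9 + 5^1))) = 8673.46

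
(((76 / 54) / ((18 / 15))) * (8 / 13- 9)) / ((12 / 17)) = -176035 / 12636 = -13.93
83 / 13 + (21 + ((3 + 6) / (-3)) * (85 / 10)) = 49 / 26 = 1.88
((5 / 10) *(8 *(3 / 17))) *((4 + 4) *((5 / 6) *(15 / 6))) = 200 / 17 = 11.76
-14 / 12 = -1.17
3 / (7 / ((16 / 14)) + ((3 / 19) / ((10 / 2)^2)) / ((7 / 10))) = 15960 / 32633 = 0.49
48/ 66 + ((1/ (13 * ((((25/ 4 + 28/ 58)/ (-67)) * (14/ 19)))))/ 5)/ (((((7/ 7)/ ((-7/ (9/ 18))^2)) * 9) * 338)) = 55121644/ 77213565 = 0.71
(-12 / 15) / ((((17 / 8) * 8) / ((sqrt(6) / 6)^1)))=-2 * sqrt(6) / 255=-0.02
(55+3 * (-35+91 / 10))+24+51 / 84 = 267 / 140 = 1.91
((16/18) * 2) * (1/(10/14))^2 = 784/225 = 3.48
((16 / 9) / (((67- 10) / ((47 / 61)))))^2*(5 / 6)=0.00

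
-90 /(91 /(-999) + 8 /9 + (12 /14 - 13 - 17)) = 629370 /198217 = 3.18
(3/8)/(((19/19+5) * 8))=0.01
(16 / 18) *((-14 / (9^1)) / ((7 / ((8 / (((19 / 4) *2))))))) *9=-256 / 171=-1.50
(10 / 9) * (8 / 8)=10 / 9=1.11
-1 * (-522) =522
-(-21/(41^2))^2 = -441/2825761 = -0.00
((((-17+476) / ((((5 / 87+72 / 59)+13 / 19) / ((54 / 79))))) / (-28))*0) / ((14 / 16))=0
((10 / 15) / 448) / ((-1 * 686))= -0.00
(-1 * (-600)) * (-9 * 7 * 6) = -226800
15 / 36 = 5 / 12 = 0.42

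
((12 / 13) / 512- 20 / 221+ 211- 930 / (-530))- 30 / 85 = 212.31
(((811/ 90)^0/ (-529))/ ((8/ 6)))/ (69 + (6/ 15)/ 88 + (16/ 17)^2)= -47685/ 2350679741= -0.00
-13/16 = -0.81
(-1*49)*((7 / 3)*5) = -1715 / 3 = -571.67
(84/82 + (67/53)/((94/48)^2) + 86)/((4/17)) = 1782080284/4800157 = 371.25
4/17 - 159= -2699/17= -158.76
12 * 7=84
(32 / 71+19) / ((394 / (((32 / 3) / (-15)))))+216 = 135931544 / 629415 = 215.96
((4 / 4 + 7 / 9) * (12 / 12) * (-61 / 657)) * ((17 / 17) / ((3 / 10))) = -9760 / 17739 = -0.55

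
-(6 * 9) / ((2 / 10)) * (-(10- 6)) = 1080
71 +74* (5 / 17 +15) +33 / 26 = 532183 / 442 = 1204.03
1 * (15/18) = 5/6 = 0.83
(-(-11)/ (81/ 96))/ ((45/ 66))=7744/ 405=19.12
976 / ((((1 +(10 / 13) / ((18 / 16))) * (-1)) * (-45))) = 12688 / 985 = 12.88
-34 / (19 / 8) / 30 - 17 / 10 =-1241 / 570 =-2.18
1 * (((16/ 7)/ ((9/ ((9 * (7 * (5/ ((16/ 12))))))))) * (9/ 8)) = 135/ 2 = 67.50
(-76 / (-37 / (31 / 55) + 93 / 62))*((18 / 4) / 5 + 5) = 139004 / 19885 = 6.99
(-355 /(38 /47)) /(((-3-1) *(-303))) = -16685 /46056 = -0.36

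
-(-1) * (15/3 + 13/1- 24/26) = 222/13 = 17.08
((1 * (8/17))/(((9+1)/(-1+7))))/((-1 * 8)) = -3/85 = -0.04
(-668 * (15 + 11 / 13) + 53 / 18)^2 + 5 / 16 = 24527355368545 / 219024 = 111984784.17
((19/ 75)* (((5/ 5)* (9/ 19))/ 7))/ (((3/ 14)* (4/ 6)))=0.12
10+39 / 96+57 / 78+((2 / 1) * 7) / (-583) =2695215 / 242528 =11.11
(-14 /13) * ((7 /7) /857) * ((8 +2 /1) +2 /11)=-1568 /122551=-0.01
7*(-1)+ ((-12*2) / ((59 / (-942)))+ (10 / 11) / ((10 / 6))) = 244499 / 649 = 376.73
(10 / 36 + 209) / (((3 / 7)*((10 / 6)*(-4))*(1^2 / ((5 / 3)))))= -26369 / 216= -122.08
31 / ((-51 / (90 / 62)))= -0.88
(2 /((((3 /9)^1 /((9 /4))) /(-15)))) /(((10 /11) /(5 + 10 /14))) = -8910 /7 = -1272.86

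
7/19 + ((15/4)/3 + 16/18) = 1715/684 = 2.51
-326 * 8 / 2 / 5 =-1304 / 5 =-260.80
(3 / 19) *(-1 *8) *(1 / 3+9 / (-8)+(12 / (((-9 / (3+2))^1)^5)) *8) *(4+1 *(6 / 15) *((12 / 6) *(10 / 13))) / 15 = 3698636 / 1620567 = 2.28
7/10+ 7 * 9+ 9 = 727/10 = 72.70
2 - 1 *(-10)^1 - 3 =9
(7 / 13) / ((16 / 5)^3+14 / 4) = 1750 / 117871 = 0.01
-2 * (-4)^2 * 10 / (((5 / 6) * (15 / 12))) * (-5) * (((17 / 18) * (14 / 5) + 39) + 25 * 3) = 2687488 / 15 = 179165.87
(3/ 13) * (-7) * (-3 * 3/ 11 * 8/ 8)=1.32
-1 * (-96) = 96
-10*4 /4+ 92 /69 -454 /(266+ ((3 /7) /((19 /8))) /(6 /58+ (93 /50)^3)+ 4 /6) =-10.37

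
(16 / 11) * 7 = 112 / 11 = 10.18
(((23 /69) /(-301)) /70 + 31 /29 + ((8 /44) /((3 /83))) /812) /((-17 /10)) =-0.63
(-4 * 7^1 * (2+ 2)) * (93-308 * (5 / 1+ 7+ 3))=507024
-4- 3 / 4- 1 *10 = -59 / 4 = -14.75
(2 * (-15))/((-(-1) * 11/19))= -570/11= -51.82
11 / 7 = 1.57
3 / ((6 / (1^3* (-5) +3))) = -1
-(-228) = 228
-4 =-4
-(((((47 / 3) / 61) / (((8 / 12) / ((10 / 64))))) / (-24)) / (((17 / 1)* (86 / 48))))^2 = -55225 / 8144311422976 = -0.00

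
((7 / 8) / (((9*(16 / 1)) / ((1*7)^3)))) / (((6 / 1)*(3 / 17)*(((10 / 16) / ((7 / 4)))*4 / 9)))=285719 / 23040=12.40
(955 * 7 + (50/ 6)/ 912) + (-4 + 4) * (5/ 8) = 18290185/ 2736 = 6685.01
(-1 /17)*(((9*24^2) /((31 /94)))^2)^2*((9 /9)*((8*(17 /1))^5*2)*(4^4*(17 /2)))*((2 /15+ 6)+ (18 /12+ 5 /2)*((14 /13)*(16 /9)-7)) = 620253063703642998065595978775944757248 /60028865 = 10332580229588598719392680000000.00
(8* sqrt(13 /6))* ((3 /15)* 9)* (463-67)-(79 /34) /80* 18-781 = -1062871 /1360+4752* sqrt(78) /5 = 7612.18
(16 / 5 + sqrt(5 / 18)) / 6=sqrt(10) / 36 + 8 / 15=0.62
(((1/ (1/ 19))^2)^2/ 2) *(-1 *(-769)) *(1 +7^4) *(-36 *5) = -21664878416820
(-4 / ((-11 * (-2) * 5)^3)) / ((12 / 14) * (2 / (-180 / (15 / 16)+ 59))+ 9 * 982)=-931 / 2737922236500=-0.00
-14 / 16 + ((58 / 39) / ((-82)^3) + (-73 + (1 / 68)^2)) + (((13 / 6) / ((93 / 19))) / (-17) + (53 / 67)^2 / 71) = -73.89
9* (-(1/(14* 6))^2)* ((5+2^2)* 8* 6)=-27/49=-0.55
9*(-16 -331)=-3123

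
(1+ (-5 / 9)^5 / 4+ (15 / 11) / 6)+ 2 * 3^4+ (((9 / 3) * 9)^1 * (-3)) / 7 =2757938165 / 18187092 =151.64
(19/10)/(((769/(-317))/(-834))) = 2511591/3845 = 653.21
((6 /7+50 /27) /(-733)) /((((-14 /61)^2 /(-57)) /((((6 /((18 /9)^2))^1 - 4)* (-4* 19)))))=1719399680 /2262771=759.86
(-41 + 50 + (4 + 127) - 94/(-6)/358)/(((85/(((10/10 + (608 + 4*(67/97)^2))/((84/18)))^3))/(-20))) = -257080551820179185611959939/3477654788690555284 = -73923539.70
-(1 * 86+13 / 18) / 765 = -1561 / 13770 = -0.11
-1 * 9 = -9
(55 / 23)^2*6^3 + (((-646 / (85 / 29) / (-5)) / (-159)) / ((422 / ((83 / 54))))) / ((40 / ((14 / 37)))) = 21898995514050701 / 17729673579000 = 1235.16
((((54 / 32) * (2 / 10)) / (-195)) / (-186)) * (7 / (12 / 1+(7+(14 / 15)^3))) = 2835 / 862342624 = 0.00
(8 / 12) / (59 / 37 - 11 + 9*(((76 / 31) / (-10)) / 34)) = -194990 / 2769921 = -0.07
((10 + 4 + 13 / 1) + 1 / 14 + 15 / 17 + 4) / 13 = 585 / 238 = 2.46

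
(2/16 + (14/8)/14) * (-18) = -9/2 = -4.50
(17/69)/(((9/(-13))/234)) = -5746/69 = -83.28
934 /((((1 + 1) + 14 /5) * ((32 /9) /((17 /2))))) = 119085 /256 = 465.18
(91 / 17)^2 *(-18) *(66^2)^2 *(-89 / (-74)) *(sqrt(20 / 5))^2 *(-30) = 15103315300993920 / 10693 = 1412448826427.94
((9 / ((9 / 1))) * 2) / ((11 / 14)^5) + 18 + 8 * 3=7839790 / 161051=48.68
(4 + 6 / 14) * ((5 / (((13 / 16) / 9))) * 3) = 735.82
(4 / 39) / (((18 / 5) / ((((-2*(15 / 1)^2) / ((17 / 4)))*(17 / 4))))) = -500 / 39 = -12.82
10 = 10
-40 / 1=-40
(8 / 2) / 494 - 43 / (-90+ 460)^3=101295379 / 12511291000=0.01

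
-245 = -245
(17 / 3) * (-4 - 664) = -11356 / 3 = -3785.33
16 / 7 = 2.29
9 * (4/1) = 36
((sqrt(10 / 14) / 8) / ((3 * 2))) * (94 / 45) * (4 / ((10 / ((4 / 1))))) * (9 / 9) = 47 * sqrt(35) / 4725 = 0.06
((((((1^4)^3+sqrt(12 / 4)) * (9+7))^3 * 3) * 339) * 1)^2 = 2082298795130880 * sqrt(3)+3609317911560192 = 7215965221266332.88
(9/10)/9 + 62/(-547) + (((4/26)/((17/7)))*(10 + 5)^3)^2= 12212113309607/267160270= 45710.81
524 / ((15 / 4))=2096 / 15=139.73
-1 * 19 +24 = 5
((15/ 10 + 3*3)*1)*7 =147/ 2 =73.50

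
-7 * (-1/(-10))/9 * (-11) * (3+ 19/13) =2233/585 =3.82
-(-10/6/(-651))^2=-0.00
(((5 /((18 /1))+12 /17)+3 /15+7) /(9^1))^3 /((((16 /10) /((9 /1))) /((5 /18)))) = 1962985296761 /1671020565120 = 1.17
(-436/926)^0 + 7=8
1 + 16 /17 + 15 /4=387 /68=5.69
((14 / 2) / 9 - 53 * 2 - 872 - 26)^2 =81522841 / 81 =1006454.83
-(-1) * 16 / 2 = 8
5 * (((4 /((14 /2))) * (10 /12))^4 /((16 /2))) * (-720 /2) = -250000 /21609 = -11.57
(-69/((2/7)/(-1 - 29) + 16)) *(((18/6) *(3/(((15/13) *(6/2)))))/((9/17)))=-1547/73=-21.19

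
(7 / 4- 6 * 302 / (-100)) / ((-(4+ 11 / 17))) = -33779 / 7900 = -4.28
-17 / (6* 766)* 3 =-17 / 1532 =-0.01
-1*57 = -57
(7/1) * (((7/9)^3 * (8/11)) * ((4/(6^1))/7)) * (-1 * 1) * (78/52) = -2744/8019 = -0.34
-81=-81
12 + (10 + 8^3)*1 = 534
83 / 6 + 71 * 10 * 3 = 12863 / 6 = 2143.83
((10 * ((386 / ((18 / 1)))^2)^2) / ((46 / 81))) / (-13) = -6937440005 / 24219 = -286446.18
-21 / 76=-0.28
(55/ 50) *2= 11/ 5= 2.20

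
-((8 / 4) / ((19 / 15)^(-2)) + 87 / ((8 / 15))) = -299401 / 1800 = -166.33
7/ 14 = 1/ 2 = 0.50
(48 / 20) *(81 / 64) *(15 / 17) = 729 / 272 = 2.68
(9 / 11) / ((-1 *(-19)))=9 / 209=0.04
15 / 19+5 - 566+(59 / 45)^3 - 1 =-967763674 / 1731375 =-558.96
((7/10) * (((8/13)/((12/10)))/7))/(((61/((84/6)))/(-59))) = -1652/2379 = -0.69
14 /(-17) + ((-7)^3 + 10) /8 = -5773 /136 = -42.45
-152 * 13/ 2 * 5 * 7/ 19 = -1820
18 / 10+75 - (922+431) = -6381 / 5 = -1276.20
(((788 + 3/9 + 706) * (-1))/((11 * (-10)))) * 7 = 31381/330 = 95.09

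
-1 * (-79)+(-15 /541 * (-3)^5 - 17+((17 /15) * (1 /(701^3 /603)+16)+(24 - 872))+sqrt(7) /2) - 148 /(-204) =-12045211728721213 /15840549564485+sqrt(7) /2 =-759.08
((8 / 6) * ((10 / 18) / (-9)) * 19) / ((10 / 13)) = -494 / 243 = -2.03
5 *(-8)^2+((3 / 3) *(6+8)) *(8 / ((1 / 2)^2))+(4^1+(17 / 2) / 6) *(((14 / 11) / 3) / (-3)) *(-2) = 228551 / 297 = 769.53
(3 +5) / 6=4 / 3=1.33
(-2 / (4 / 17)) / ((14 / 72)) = -43.71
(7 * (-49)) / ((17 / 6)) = -2058 / 17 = -121.06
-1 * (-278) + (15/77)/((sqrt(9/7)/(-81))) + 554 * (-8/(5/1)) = -3042/5 - 405 * sqrt(7)/77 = -622.32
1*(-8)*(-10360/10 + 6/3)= 8272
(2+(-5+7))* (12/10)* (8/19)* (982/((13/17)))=3205248/1235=2595.34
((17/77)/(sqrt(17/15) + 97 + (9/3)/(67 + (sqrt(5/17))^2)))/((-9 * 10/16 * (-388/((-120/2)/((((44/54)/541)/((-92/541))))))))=423968238720/60029985432109 - 26477568 * sqrt(255)/5457271402919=0.01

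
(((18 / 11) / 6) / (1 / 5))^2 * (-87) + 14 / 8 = -77453 / 484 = -160.03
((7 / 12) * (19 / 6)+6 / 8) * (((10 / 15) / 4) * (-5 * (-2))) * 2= 935 / 108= 8.66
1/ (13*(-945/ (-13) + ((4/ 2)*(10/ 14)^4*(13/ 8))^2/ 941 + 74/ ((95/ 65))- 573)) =-1649102033264/ 9640287001226545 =-0.00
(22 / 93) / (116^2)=11 / 625704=0.00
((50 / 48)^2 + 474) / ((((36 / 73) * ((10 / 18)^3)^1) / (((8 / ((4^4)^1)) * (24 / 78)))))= 179787393 / 3328000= 54.02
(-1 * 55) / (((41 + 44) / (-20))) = 220 / 17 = 12.94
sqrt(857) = 29.27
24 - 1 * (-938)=962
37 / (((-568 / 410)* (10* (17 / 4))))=-1517 / 2414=-0.63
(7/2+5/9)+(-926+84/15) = -82471/90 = -916.34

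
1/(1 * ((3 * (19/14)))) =14/57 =0.25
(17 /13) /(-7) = -17 /91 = -0.19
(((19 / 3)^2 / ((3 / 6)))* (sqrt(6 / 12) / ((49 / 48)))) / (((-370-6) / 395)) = -285190* sqrt(2) / 6909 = -58.38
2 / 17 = 0.12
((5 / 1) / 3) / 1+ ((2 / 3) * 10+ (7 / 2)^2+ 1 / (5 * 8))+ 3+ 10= 4033 / 120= 33.61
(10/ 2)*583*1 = 2915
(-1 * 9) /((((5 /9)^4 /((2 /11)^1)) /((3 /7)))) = -354294 /48125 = -7.36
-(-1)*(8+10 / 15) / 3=26 / 9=2.89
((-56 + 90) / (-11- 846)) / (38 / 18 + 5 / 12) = -1224 / 77987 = -0.02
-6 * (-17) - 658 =-556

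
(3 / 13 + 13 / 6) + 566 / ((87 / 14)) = 211447 / 2262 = 93.48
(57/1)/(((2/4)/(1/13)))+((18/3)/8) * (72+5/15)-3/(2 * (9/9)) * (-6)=3745/52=72.02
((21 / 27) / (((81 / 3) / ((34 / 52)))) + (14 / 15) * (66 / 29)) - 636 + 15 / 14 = -2028954251 / 3206385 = -632.79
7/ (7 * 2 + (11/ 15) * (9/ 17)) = 595/ 1223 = 0.49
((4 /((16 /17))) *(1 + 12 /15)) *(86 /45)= 731 /50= 14.62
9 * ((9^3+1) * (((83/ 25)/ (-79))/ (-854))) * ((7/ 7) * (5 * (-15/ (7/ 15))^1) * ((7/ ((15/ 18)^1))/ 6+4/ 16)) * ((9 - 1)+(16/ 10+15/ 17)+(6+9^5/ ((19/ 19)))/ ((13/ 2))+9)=-81471516125373/ 104369902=-780603.55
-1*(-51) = 51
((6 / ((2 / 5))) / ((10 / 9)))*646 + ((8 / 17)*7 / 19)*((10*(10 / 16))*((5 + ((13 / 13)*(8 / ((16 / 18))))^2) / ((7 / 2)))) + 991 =3145576 / 323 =9738.63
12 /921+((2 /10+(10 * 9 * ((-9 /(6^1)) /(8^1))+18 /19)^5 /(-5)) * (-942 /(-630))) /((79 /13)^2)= 677485157538596273072123 /81614965464246681600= 8300.99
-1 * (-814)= 814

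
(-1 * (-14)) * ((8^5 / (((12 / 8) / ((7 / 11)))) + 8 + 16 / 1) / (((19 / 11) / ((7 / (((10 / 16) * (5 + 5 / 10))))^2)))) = 80703279104 / 172425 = 468048.60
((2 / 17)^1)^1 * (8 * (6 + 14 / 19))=2048 / 323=6.34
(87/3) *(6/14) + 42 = 381/7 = 54.43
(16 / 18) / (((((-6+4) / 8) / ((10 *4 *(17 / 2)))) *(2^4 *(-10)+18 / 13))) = 70720 / 9279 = 7.62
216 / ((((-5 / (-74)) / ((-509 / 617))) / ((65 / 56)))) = -13220766 / 4319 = -3061.07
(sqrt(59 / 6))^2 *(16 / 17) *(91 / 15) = 42952 / 765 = 56.15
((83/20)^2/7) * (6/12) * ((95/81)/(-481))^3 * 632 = -18664402145/1655954185135068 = -0.00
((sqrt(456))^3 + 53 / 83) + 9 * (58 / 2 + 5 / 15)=21965 / 83 + 912 * sqrt(114)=10002.13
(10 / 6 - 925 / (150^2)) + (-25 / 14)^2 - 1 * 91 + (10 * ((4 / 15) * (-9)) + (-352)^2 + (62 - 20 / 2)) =1365400103 / 11025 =123845.81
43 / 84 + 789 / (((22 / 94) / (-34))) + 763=-105203563 / 924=-113856.67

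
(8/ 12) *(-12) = -8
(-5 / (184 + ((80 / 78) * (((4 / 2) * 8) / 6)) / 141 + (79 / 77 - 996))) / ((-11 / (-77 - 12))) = 10277631 / 206026105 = 0.05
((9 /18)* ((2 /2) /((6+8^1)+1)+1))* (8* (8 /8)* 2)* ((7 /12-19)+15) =-1312 /45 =-29.16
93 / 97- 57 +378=31230 / 97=321.96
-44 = -44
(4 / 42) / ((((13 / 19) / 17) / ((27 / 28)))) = 2907 / 1274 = 2.28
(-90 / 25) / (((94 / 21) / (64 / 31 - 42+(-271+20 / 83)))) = 151089813 / 604655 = 249.88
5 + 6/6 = 6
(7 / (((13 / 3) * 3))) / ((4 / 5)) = 35 / 52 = 0.67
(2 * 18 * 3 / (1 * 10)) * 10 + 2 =110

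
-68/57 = -1.19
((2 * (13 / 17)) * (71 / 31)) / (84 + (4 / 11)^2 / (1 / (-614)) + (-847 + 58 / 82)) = -352231 / 84816961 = -0.00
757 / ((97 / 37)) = 28009 / 97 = 288.75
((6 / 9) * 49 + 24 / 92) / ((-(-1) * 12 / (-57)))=-10792 / 69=-156.41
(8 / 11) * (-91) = -728 / 11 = -66.18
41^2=1681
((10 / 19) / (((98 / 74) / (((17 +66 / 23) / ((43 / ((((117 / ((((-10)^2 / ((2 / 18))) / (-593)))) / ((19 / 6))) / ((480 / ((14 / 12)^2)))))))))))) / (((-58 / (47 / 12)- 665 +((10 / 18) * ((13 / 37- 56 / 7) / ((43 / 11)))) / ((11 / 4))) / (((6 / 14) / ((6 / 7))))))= 226681225459 / 24325658533548800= 0.00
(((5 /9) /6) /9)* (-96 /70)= -8 /567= -0.01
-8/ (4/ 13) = -26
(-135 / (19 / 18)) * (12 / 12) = -2430 / 19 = -127.89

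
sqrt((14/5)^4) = 196/25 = 7.84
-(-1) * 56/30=28/15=1.87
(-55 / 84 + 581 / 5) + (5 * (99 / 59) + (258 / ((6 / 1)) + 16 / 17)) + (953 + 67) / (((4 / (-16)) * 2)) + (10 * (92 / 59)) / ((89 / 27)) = -70012568317 / 37492140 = -1867.39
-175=-175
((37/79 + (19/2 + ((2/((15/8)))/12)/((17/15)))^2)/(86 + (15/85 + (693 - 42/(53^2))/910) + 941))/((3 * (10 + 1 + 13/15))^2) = 69193086251575/977528546493256152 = 0.00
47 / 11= 4.27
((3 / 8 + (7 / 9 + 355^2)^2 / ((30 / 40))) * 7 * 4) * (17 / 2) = 4898924331256543 / 972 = 5040045608288.62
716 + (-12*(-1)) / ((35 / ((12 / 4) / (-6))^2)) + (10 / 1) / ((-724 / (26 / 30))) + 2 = 27293983 / 38010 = 718.07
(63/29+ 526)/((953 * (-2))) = -0.28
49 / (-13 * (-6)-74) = 49 / 4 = 12.25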